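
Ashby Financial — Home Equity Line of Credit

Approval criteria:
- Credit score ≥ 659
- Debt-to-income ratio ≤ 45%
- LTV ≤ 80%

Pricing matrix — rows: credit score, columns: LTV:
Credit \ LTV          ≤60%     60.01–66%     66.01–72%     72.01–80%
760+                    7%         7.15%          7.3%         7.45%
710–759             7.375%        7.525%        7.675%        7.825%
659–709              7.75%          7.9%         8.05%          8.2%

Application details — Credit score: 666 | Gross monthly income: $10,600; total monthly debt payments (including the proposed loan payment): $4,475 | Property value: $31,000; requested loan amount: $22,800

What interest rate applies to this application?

Credit score 666 ≥ 659; Debt-to-income = 4,475/10,600 = 42.2% — meets 45% limit
Loan-to-value = 22,800/31,000 = 73.5% — pass (80% max)
Credit 666 → row 659–709; LTV 73.5% → column 72.01–80%. Grid cell → 8.2%.

8.2%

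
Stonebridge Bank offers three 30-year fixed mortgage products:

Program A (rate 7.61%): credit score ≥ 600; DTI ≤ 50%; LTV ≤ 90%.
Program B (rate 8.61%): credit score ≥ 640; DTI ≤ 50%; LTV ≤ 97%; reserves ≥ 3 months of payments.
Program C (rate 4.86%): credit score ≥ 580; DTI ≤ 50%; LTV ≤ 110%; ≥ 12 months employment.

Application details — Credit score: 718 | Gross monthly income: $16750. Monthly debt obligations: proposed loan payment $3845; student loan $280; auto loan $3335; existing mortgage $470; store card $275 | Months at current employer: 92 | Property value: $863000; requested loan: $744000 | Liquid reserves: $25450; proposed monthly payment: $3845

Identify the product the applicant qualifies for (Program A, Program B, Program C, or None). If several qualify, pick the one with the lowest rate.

Program C

Total debts = (3,845 + 280 + 3,335 + 470 + 275) = 8,205; DTI = 8,205/16,750 = 49%.
LTV = 744,000/863,000 = 86.2%.
Reserves = 25,450/3,845 = 6.6 months.
Program A: score 718 ≥ 600; DTI 49% ≤ 50%; LTV 86.2% ≤ 90% → qualifies.
Program B: score 718 ≥ 640; DTI 49% ≤ 50%; LTV 86.2% ≤ 97%; reserves 6.6 ≥ 3 mo → qualifies.
Program C: score 718 ≥ 580; DTI 49% ≤ 50%; LTV 86.2% ≤ 110%; employment 92 ≥ 12 mo → qualifies.
Qualifying: Program A, Program B, Program C. Lowest rate is 4.86% → Program C.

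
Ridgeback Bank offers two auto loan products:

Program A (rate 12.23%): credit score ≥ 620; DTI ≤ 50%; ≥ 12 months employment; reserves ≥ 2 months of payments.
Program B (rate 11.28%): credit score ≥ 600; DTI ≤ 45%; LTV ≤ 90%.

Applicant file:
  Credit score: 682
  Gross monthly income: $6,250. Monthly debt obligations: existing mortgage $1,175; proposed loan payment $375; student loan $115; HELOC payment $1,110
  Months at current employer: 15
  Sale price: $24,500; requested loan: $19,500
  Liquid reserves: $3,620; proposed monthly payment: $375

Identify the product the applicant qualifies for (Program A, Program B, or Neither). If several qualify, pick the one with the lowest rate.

Program B

Total debts = (1,175 + 375 + 115 + 1,110) = 2,775; DTI = 2,775/6,250 = 44.4%.
LTV = 19,500/24,500 = 79.6%.
Reserves = 3,620/375 = 9.7 months.
Program A: score 682 ≥ 620; DTI 44.4% ≤ 50%; employment 15 ≥ 12 mo; reserves 9.7 ≥ 2 mo → qualifies.
Program B: score 682 ≥ 600; DTI 44.4% ≤ 45%; LTV 79.6% ≤ 90% → qualifies.
Qualifying: Program A, Program B. Lowest rate is 11.28% → Program B.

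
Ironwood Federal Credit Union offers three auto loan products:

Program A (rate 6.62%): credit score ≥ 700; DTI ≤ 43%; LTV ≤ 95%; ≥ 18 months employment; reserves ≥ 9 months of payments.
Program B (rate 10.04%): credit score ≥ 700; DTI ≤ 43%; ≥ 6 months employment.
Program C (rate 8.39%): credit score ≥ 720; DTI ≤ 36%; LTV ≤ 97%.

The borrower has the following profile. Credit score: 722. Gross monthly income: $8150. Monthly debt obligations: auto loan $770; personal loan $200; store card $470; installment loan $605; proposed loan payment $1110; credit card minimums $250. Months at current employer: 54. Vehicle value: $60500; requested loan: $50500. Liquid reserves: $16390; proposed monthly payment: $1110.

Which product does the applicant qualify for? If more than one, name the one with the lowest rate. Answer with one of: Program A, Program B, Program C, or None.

Total debts = (770 + 200 + 470 + 605 + 1,110 + 250) = 3,405; DTI = 3,405/8,150 = 41.8%.
LTV = 50,500/60,500 = 83.5%.
Reserves = 16,390/1,110 = 14.8 months.
Program A: score 722 ≥ 700; DTI 41.8% ≤ 43%; LTV 83.5% ≤ 95%; employment 54 ≥ 18 mo; reserves 14.8 ≥ 9 mo → qualifies.
Program B: score 722 ≥ 700; DTI 41.8% ≤ 43%; employment 54 ≥ 6 mo → qualifies.
Program C: score 722 ≥ 720; DTI 41.8% > 36%; LTV 83.5% ≤ 97% → does not qualify.
Qualifying: Program A, Program B. Lowest rate is 6.62% → Program A.

Program A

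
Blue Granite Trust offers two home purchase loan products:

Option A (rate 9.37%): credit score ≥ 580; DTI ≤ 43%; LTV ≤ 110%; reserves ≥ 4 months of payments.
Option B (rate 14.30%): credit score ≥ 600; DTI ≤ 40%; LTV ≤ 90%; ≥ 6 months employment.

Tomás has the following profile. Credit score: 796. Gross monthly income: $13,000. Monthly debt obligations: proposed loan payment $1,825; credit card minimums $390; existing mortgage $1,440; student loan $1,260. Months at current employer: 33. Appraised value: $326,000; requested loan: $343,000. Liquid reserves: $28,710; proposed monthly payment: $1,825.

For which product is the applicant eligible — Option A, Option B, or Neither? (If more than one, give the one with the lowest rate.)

Total debts = (1,825 + 390 + 1,440 + 1,260) = 4,915; DTI = 4,915/13,000 = 37.8%.
LTV = 343,000/326,000 = 105.2%.
Reserves = 28,710/1,825 = 15.7 months.
Option A: score 796 ≥ 580; DTI 37.8% ≤ 43%; LTV 105.2% ≤ 110%; reserves 15.7 ≥ 4 mo → qualifies.
Option B: score 796 ≥ 600; DTI 37.8% ≤ 40%; LTV 105.2% > 90%; employment 33 ≥ 6 mo → does not qualify.

Option A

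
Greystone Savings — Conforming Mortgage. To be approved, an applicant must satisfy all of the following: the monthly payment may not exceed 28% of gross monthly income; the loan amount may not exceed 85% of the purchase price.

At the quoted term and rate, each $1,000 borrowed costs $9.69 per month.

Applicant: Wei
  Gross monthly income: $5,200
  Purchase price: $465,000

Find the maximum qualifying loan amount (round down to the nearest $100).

$150,200

Payment cap: 28% × $5,200 = $1,456/month.
At $9.69 per $1,000, that supports 1,456/9.69 × 1,000 ≈ $150,257 → $150,200.
LTV cap: 85% × $465,000 = $395,250 → $395,200.
Binding constraint: payment-to-income.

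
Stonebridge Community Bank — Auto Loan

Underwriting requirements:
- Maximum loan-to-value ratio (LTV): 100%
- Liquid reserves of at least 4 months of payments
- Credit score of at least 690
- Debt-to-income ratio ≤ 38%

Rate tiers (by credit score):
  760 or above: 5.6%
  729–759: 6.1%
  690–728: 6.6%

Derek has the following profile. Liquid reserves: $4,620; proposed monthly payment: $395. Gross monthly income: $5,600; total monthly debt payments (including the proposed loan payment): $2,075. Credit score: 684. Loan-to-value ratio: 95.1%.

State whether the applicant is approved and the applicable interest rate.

Denied

Credit score 684 < 690 (below minimum)
LTV 95.1% ≤ 100%
DTI: 2,075 ÷ 5,600 = 37.1%, within the 38% cap
Reserves: 4,620 ÷ 395 = 11.7 months (meets 4-month minimum)
Not all requirements met → denied.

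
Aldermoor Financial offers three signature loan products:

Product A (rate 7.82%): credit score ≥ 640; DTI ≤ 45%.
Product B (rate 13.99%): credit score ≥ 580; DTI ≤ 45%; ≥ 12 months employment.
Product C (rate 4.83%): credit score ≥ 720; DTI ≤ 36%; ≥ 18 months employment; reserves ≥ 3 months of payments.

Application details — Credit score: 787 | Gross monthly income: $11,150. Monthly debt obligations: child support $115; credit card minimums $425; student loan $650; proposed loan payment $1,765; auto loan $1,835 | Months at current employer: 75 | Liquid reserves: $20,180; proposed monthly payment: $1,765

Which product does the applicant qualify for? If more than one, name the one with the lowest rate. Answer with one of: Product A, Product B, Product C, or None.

Product A

Total debts = (115 + 425 + 650 + 1,765 + 1,835) = 4,790; DTI = 4,790/11,150 = 43%.
Reserves = 20,180/1,765 = 11.4 months.
Product A: score 787 ≥ 640; DTI 43% ≤ 45% → qualifies.
Product B: score 787 ≥ 580; DTI 43% ≤ 45%; employment 75 ≥ 12 mo → qualifies.
Product C: score 787 ≥ 720; DTI 43% > 36%; employment 75 ≥ 18 mo; reserves 11.4 ≥ 3 mo → does not qualify.
Qualifying: Product A, Product B. Lowest rate is 7.82% → Product A.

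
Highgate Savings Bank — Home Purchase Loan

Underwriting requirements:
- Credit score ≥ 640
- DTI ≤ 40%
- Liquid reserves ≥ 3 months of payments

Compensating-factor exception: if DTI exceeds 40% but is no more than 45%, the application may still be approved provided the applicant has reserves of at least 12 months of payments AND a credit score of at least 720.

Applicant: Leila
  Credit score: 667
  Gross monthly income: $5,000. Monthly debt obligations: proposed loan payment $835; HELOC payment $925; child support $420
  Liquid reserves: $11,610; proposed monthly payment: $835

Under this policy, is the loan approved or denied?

Denied

Credit score 667 ≥ 640 (meets base)
Total debts = (835 + 925 + 420) = 2,180. DTI: 2,180 ÷ 5,000 = 43.6%, over the 40% base limit.
Reserves = 11,610/835 = 13.9 months ≥ 3
DTI 43.6% is within the 40%–45% exception band; checking compensating factors.
Reserves 13.9 ≥ 12 months; credit score 667 < 720.
Compensating-factor requirement not fully met.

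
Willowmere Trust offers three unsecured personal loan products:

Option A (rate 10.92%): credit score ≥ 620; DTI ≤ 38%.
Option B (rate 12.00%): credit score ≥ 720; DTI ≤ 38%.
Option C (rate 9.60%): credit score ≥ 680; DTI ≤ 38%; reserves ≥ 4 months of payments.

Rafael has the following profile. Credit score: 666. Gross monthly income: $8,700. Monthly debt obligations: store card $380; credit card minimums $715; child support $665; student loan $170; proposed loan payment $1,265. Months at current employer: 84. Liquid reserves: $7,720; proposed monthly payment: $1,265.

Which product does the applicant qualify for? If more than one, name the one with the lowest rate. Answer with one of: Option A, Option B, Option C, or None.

Total debts = (380 + 715 + 665 + 170 + 1,265) = 3,195; DTI = 3,195/8,700 = 36.7%.
Reserves = 7,720/1,265 = 6.1 months.
Option A: score 666 ≥ 620; DTI 36.7% ≤ 38% → qualifies.
Option B: score 666 < 720; DTI 36.7% ≤ 38% → does not qualify.
Option C: score 666 < 680; DTI 36.7% ≤ 38%; reserves 6.1 ≥ 4 mo → does not qualify.

Option A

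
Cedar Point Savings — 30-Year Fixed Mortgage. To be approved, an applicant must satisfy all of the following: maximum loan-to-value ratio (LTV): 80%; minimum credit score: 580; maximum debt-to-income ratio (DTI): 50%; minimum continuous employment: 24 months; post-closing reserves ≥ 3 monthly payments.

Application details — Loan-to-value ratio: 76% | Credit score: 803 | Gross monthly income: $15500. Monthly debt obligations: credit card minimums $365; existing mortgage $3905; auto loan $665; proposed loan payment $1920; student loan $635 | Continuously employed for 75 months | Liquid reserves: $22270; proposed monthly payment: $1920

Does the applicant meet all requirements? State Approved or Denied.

LTV 76% — within 80%
Credit score 803 ≥ 580 (meets)
Total monthly debts = (365 + 3,905 + 665 + 1,920 + 635) = 7,490. DTI = 7,490/15,500 = 48.3% ≤ 50%
Employment 75 ≥ 24 months
Liquid reserves cover 22,270/1,920 = 11.6 months — ≥ 3 required
All criteria satisfied.

Approved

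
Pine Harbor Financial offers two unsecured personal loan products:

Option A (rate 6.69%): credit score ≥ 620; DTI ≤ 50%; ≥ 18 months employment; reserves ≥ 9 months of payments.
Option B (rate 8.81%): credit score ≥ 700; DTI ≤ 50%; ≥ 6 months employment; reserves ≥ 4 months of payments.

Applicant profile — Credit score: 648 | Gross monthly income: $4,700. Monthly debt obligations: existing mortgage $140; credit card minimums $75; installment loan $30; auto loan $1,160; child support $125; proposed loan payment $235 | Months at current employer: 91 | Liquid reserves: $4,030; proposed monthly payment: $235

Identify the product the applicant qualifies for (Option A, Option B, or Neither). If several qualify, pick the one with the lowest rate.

Option A

Total debts = (140 + 75 + 30 + 1,160 + 125 + 235) = 1,765; DTI = 1,765/4,700 = 37.6%.
Reserves = 4,030/235 = 17.1 months.
Option A: score 648 ≥ 620; DTI 37.6% ≤ 50%; employment 91 ≥ 18 mo; reserves 17.1 ≥ 9 mo → qualifies.
Option B: score 648 < 700; DTI 37.6% ≤ 50%; employment 91 ≥ 6 mo; reserves 17.1 ≥ 4 mo → does not qualify.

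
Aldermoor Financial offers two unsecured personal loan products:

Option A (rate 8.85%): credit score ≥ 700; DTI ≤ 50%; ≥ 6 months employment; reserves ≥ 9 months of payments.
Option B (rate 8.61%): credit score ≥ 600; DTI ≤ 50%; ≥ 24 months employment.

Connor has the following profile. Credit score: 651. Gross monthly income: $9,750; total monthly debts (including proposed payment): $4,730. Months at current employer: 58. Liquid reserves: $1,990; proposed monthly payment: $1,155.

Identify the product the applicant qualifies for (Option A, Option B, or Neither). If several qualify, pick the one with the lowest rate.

Option B

DTI = 4,730/9,750 = 48.5%.
Reserves = 1,990/1,155 = 1.7 months.
Option A: score 651 < 700; DTI 48.5% ≤ 50%; employment 58 ≥ 6 mo; reserves 1.7 < 9 mo → does not qualify.
Option B: score 651 ≥ 600; DTI 48.5% ≤ 50%; employment 58 ≥ 24 mo → qualifies.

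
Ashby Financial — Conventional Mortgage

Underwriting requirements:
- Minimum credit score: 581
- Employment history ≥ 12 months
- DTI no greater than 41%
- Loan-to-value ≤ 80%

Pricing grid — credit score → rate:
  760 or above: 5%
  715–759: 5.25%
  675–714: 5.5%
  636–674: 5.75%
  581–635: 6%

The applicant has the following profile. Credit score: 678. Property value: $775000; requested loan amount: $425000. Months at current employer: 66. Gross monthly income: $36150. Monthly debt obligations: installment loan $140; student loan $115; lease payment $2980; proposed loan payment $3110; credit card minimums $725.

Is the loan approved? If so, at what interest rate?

Credit score 678 ≥ 581 (meets minimum)
Total monthly debts = (140 + 115 + 2,980 + 3,110 + 725) = 7,070. DTI: 7,070 ÷ 36,150 = 19.6%, within the 41% cap
LTV: 425,000 ÷ 775,000 = 54.8%, within 80% cap
Employment 66 ≥ 12 months
All requirements met. Score 678 falls in the 675–714 tier → 5.5%.

Approved at 5.5%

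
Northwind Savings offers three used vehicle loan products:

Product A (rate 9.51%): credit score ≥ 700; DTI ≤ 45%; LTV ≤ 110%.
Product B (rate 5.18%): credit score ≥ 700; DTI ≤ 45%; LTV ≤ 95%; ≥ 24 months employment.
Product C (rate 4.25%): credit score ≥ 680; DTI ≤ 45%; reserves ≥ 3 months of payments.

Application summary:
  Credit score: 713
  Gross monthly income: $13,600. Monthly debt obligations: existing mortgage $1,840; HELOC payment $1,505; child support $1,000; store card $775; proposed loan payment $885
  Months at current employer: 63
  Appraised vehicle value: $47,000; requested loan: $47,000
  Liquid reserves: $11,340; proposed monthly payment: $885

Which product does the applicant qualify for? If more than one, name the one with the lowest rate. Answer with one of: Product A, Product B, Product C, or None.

Total debts = (1,840 + 1,505 + 1,000 + 775 + 885) = 6,005; DTI = 6,005/13,600 = 44.2%.
LTV = 47,000/47,000 = 100%.
Reserves = 11,340/885 = 12.8 months.
Product A: score 713 ≥ 700; DTI 44.2% ≤ 45%; LTV 100% ≤ 110% → qualifies.
Product B: score 713 ≥ 700; DTI 44.2% ≤ 45%; LTV 100% > 95%; employment 63 ≥ 24 mo → does not qualify.
Product C: score 713 ≥ 680; DTI 44.2% ≤ 45%; reserves 12.8 ≥ 3 mo → qualifies.
Qualifying: Product A, Product C. Lowest rate is 4.25% → Product C.

Product C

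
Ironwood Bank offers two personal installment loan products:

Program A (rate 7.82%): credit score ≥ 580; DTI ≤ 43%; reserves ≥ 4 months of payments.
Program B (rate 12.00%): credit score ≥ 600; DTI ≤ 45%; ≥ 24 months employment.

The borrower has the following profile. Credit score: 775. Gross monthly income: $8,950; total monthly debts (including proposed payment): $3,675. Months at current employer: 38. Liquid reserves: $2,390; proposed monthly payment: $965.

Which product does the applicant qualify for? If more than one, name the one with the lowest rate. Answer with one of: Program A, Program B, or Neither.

DTI = 3,675/8,950 = 41.1%.
Reserves = 2,390/965 = 2.5 months.
Program A: score 775 ≥ 580; DTI 41.1% ≤ 43%; reserves 2.5 < 4 mo → does not qualify.
Program B: score 775 ≥ 600; DTI 41.1% ≤ 45%; employment 38 ≥ 24 mo → qualifies.

Program B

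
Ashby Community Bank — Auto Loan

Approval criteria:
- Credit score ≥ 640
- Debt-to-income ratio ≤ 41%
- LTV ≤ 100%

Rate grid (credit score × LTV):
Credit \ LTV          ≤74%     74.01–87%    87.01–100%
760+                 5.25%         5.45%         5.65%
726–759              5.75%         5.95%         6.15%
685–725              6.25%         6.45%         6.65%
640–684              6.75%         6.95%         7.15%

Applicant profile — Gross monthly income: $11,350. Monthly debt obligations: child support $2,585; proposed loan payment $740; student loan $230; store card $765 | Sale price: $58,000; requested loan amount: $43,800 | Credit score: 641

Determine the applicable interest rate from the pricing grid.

6.95%

Credit score 641 ≥ 640; Total monthly debts = (2,585 + 740 + 230 + 765) = 4,320. DTI = 4,320/11,350 = 38.1% ≤ 41%
LTV: 43,800 ÷ 58,000 = 75.5%, within 100% cap
Credit 641 → row 640–684; LTV 75.5% → column 74.01–87%. Grid cell → 6.95%.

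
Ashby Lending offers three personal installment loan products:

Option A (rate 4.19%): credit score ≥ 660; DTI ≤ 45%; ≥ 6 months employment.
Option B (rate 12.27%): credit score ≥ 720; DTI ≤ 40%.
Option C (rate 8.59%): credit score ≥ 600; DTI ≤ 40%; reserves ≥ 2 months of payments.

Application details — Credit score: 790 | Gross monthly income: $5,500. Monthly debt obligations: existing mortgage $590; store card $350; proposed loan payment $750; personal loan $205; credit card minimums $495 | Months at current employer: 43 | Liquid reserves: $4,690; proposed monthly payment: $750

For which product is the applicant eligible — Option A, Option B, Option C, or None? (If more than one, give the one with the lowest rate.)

Option A

Total debts = (590 + 350 + 750 + 205 + 495) = 2,390; DTI = 2,390/5,500 = 43.5%.
Reserves = 4,690/750 = 6.3 months.
Option A: score 790 ≥ 660; DTI 43.5% ≤ 45%; employment 43 ≥ 6 mo → qualifies.
Option B: score 790 ≥ 720; DTI 43.5% > 40% → does not qualify.
Option C: score 790 ≥ 600; DTI 43.5% > 40%; reserves 6.3 ≥ 2 mo → does not qualify.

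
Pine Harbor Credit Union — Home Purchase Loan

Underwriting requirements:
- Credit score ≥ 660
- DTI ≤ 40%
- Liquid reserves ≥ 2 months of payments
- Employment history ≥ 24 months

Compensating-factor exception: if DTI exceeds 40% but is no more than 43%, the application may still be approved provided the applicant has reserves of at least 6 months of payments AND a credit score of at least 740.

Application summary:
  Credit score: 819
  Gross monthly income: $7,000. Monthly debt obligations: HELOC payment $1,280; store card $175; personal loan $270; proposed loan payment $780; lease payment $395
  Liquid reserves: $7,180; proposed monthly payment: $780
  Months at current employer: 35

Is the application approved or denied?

Credit score 819 ≥ 660 (meets base)
Total debts = (1,280 + 175 + 270 + 780 + 395) = 2,900. DTI: 2,900 ÷ 7,000 = 41.4%, over the 40% base limit.
Reserves = 7,180/780 = 9.2 months ≥ 2
Employment 35 ≥ 24 months
DTI 41.4% is within the 40%–43% exception band; checking compensating factors.
Override check — reserves: 9.2 mo (ok); score: 819 (ok).
Both compensating conditions met → exception applies.

Approved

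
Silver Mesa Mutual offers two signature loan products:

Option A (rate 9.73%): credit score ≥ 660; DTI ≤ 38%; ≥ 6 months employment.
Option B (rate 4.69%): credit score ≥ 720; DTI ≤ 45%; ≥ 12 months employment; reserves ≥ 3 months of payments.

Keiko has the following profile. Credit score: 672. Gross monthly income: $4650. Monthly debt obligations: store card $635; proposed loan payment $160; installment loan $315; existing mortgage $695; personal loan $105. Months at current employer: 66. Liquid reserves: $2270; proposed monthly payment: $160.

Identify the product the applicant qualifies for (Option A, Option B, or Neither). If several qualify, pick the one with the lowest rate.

Neither

Total debts = (635 + 160 + 315 + 695 + 105) = 1,910; DTI = 1,910/4,650 = 41.1%.
Reserves = 2,270/160 = 14.2 months.
Option A: score 672 ≥ 660; DTI 41.1% > 38%; employment 66 ≥ 6 mo → does not qualify.
Option B: score 672 < 720; DTI 41.1% ≤ 45%; employment 66 ≥ 12 mo; reserves 14.2 ≥ 3 mo → does not qualify.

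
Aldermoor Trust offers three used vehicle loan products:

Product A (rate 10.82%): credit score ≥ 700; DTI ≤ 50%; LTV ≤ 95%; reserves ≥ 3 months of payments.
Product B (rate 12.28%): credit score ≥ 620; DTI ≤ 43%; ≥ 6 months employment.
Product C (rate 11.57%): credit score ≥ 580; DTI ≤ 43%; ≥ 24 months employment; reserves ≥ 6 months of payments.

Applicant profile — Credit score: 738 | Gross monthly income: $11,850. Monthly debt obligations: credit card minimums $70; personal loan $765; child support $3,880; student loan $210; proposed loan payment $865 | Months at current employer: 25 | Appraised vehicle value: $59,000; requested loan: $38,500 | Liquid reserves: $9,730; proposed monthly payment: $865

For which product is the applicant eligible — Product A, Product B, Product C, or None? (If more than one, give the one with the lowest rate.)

Total debts = (70 + 765 + 3,880 + 210 + 865) = 5,790; DTI = 5,790/11,850 = 48.9%.
LTV = 38,500/59,000 = 65.3%.
Reserves = 9,730/865 = 11.2 months.
Product A: score 738 ≥ 700; DTI 48.9% ≤ 50%; LTV 65.3% ≤ 95%; reserves 11.2 ≥ 3 mo → qualifies.
Product B: score 738 ≥ 620; DTI 48.9% > 43%; employment 25 ≥ 6 mo → does not qualify.
Product C: score 738 ≥ 580; DTI 48.9% > 43%; employment 25 ≥ 24 mo; reserves 11.2 ≥ 6 mo → does not qualify.

Product A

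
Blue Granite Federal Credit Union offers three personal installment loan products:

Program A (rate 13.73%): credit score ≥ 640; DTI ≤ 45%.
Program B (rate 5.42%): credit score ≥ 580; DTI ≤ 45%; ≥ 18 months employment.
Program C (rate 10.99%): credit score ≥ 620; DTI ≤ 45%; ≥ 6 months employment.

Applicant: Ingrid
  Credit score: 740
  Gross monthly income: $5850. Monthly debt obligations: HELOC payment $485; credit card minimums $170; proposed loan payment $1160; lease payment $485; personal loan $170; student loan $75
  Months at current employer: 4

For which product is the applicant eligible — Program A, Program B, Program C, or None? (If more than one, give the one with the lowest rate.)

Total debts = (485 + 170 + 1,160 + 485 + 170 + 75) = 2,545; DTI = 2,545/5,850 = 43.5%.
Program A: score 740 ≥ 640; DTI 43.5% ≤ 45% → qualifies.
Program B: score 740 ≥ 580; DTI 43.5% ≤ 45%; employment 4 < 18 mo → does not qualify.
Program C: score 740 ≥ 620; DTI 43.5% ≤ 45%; employment 4 < 6 mo → does not qualify.

Program A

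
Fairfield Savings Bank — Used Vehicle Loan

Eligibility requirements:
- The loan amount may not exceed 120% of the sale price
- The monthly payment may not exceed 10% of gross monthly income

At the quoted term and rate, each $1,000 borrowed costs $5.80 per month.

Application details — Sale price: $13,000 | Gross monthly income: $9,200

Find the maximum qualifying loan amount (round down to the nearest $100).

$15,600

Payment cap: 10% × $9,200 = $920/month.
At $5.80 per $1,000, that supports 920/5.80 × 1,000 ≈ $158,620 → $158,600.
LTV cap: 120% × $13,000 = $15,600 → $15,600.
Binding constraint: loan-to-value.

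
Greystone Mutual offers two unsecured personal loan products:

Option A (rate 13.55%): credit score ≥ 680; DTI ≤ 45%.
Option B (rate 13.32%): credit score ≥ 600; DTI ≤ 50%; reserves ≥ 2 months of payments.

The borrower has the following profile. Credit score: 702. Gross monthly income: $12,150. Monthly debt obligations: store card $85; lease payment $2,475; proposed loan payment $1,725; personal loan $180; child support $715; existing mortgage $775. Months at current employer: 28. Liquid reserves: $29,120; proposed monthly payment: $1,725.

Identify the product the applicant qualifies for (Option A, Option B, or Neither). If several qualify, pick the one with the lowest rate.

Option B

Total debts = (85 + 2,475 + 1,725 + 180 + 715 + 775) = 5,955; DTI = 5,955/12,150 = 49%.
Reserves = 29,120/1,725 = 16.9 months.
Option A: score 702 ≥ 680; DTI 49% > 45% → does not qualify.
Option B: score 702 ≥ 600; DTI 49% ≤ 50%; reserves 16.9 ≥ 2 mo → qualifies.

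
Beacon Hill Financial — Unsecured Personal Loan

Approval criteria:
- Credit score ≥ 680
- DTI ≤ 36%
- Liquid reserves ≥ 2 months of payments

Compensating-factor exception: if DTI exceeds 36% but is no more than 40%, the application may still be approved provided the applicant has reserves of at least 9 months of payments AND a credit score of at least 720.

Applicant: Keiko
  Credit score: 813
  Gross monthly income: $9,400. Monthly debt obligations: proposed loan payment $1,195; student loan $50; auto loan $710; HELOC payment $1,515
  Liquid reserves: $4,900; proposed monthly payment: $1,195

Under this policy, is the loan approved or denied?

Credit score 813 ≥ 680 (meets base)
Total debts = (1,195 + 50 + 710 + 1,515) = 3,470. DTI: 3,470 ÷ 9,400 = 36.9%, over the 36% base limit.
Reserves = 4,900/1,195 = 4.1 months ≥ 2
DTI 36.9% is within the 36%–40% exception band; checking compensating factors.
Override check — reserves: 4.1 mo (short of 9); score: 813 (ok).
Compensating-factor requirement not fully met.

Denied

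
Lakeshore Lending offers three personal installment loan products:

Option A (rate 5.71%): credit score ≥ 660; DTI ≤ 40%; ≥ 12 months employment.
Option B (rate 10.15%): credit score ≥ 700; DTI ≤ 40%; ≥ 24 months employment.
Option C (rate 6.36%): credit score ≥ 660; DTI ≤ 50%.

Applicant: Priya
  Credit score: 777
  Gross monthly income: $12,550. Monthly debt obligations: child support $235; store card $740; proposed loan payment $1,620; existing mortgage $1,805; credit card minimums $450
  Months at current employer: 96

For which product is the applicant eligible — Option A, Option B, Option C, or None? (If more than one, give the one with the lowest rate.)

Option A

Total debts = (235 + 740 + 1,620 + 1,805 + 450) = 4,850; DTI = 4,850/12,550 = 38.6%.
Option A: score 777 ≥ 660; DTI 38.6% ≤ 40%; employment 96 ≥ 12 mo → qualifies.
Option B: score 777 ≥ 700; DTI 38.6% ≤ 40%; employment 96 ≥ 24 mo → qualifies.
Option C: score 777 ≥ 660; DTI 38.6% ≤ 50% → qualifies.
Qualifying: Option A, Option B, Option C. Lowest rate is 5.71% → Option A.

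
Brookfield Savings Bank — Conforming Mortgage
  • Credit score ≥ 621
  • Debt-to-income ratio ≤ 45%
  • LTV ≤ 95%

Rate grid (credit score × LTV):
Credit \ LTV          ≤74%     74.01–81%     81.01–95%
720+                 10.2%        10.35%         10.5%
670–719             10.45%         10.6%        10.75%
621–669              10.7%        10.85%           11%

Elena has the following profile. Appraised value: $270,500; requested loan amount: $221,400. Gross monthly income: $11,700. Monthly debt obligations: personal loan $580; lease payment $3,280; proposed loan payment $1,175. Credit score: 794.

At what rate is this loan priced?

Credit score 794 ≥ 621; Total monthly debts = (580 + 3,280 + 1,175) = 5,035. Debt-to-income = 5,035/11,700 = 43% — meets 45% limit
LTV: 221,400 ÷ 270,500 = 81.8%, within 95% cap
Credit 794 → row 720+; LTV 81.8% → column 81.01–95%. Grid cell → 10.5%.

10.5%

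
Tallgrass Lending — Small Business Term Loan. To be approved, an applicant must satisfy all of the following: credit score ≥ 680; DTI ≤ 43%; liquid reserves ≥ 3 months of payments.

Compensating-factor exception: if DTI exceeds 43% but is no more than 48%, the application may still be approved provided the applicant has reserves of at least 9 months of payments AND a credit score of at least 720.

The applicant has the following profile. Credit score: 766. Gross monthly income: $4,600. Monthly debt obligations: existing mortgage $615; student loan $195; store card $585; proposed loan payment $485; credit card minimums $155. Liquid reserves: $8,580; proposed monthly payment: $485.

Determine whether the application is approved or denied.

Credit score 766 ≥ 680 (meets base)
Total debts = (615 + 195 + 585 + 485 + 155) = 2,035. DTI: 2,035 ÷ 4,600 = 44.2%, over the 43% base limit.
Liquid reserves cover 8,580/485 = 17.7 months — ≥ 3 required
DTI 44.2% is within the 43%–48% exception band; checking compensating factors.
Reserves 17.7 ≥ 9 months; credit score 766 ≥ 720.
Both compensating conditions met → exception applies.

Approved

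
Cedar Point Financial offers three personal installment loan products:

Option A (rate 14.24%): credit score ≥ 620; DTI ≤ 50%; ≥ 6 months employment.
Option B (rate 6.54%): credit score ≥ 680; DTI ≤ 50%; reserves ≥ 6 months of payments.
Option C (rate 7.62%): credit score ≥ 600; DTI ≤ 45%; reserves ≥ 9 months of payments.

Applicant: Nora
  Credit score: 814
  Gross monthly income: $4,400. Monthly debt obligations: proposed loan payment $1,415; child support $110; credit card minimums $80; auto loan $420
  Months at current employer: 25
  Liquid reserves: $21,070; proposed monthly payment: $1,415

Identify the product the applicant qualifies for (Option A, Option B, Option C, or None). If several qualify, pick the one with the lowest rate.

Option B

Total debts = (1,415 + 110 + 80 + 420) = 2,025; DTI = 2,025/4,400 = 46%.
Reserves = 21,070/1,415 = 14.9 months.
Option A: score 814 ≥ 620; DTI 46% ≤ 50%; employment 25 ≥ 6 mo → qualifies.
Option B: score 814 ≥ 680; DTI 46% ≤ 50%; reserves 14.9 ≥ 6 mo → qualifies.
Option C: score 814 ≥ 600; DTI 46% > 45%; reserves 14.9 ≥ 9 mo → does not qualify.
Qualifying: Option A, Option B. Lowest rate is 6.54% → Option B.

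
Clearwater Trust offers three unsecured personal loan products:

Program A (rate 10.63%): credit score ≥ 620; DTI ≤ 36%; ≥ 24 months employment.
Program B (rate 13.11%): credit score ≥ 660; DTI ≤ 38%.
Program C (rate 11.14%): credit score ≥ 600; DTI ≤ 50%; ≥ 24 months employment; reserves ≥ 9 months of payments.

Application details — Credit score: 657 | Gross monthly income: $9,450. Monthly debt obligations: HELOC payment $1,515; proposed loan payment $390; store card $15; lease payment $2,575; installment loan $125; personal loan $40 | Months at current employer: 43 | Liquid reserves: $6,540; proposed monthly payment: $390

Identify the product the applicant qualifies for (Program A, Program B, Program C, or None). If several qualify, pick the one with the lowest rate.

Total debts = (1,515 + 390 + 15 + 2,575 + 125 + 40) = 4,660; DTI = 4,660/9,450 = 49.3%.
Reserves = 6,540/390 = 16.8 months.
Program A: score 657 ≥ 620; DTI 49.3% > 36%; employment 43 ≥ 24 mo → does not qualify.
Program B: score 657 < 660; DTI 49.3% > 38% → does not qualify.
Program C: score 657 ≥ 600; DTI 49.3% ≤ 50%; employment 43 ≥ 24 mo; reserves 16.8 ≥ 9 mo → qualifies.

Program C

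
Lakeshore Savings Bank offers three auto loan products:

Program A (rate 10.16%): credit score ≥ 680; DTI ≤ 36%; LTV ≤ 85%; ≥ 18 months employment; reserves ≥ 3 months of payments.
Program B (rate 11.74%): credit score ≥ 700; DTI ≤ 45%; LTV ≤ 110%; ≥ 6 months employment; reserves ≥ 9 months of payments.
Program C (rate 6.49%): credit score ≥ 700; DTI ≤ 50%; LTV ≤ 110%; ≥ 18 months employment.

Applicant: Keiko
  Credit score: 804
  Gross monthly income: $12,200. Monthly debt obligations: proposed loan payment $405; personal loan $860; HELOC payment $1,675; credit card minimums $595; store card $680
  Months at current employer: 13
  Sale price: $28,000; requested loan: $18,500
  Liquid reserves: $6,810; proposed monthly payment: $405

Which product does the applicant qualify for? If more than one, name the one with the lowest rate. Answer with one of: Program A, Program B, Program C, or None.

Total debts = (405 + 860 + 1,675 + 595 + 680) = 4,215; DTI = 4,215/12,200 = 34.5%.
LTV = 18,500/28,000 = 66.1%.
Reserves = 6,810/405 = 16.8 months.
Program A: score 804 ≥ 680; DTI 34.5% ≤ 36%; LTV 66.1% ≤ 85%; employment 13 < 18 mo; reserves 16.8 ≥ 3 mo → does not qualify.
Program B: score 804 ≥ 700; DTI 34.5% ≤ 45%; LTV 66.1% ≤ 110%; employment 13 ≥ 6 mo; reserves 16.8 ≥ 9 mo → qualifies.
Program C: score 804 ≥ 700; DTI 34.5% ≤ 50%; LTV 66.1% ≤ 110%; employment 13 < 18 mo → does not qualify.

Program B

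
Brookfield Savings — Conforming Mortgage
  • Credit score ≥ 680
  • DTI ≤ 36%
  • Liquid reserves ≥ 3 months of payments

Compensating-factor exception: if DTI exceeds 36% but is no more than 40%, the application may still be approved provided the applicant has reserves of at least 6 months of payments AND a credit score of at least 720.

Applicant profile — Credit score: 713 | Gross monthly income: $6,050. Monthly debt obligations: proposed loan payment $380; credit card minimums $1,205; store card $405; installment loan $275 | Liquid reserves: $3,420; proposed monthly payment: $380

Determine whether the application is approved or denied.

Credit score 713 ≥ 680 (meets base)
Total debts = (380 + 1,205 + 405 + 275) = 2,265. DTI: 2,265 ÷ 6,050 = 37.4%, over the 36% base limit.
Liquid reserves cover 3,420/380 = 9.0 months — ≥ 3 required
37.4% falls in the override range (36%–40%), so the compensating-factor test applies.
Reserves 9.0 ≥ 6 months; credit score 713 < 720.
Compensating-factor requirement not fully met.

Denied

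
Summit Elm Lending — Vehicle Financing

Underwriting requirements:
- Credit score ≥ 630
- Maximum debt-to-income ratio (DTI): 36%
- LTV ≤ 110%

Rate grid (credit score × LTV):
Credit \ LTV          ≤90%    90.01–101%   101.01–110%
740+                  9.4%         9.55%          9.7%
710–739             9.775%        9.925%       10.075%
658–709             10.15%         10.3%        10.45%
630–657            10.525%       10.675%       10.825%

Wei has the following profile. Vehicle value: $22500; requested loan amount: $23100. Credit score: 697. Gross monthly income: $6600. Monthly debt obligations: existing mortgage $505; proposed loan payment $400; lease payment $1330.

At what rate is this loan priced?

10.45%

Credit score 697 ≥ 630; Total monthly debts = (505 + 400 + 1,330) = 2,235. DTI = 2,235/6,600 = 33.9% ≤ 36%
Loan-to-value = 23,100/22,500 = 102.7% — pass (110% max)
Credit 697 → row 658–709; LTV 102.7% → column 101.01–110%. Grid cell → 10.45%.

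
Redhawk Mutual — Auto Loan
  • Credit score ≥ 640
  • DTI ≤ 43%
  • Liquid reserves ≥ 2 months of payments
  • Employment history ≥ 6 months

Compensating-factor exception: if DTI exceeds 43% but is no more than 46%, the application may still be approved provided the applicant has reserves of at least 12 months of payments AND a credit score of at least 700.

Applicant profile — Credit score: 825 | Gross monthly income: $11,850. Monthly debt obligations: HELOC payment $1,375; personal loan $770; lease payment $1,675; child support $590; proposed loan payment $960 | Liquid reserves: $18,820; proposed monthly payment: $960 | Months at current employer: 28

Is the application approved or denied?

Credit score 825 ≥ 640 (meets base)
Total debts = (1,375 + 770 + 1,675 + 590 + 960) = 5,370. DTI: 5,370 ÷ 11,850 = 45.3%, over the 43% base limit.
Reserves = 18,820/960 = 19.6 months ≥ 2
Employment 28 ≥ 6 months
DTI 45.3% is within the 43%–46% exception band; checking compensating factors.
Reserves 19.6 ≥ 12 months; credit score 825 ≥ 700.
Both override conditions satisfied; DTI exception granted.

Approved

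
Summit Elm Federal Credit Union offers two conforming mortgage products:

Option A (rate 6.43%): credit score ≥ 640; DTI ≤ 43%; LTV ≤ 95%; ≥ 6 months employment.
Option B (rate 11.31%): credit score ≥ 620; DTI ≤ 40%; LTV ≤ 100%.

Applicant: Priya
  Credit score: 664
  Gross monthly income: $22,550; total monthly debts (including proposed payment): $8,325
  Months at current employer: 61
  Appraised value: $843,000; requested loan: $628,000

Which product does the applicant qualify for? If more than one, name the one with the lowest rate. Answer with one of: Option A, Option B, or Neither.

Option A

DTI = 8,325/22,550 = 36.9%.
LTV = 628,000/843,000 = 74.5%.
Option A: score 664 ≥ 640; DTI 36.9% ≤ 43%; LTV 74.5% ≤ 95%; employment 61 ≥ 6 mo → qualifies.
Option B: score 664 ≥ 620; DTI 36.9% ≤ 40%; LTV 74.5% ≤ 100% → qualifies.
Qualifying: Option A, Option B. Lowest rate is 6.43% → Option A.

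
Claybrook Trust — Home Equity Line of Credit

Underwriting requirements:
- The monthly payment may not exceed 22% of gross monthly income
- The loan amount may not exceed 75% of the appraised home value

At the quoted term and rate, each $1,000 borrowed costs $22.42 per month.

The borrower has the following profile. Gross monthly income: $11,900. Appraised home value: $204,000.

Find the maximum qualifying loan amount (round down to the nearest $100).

Payment cap: 22% × $11,900 = $2,618/month.
At $22.42 per $1,000, that supports 2,618/22.42 × 1,000 ≈ $116,770 → $116,700.
LTV cap: 75% × $204,000 = $153,000 → $153,000.
Binding constraint: payment-to-income.

$116,700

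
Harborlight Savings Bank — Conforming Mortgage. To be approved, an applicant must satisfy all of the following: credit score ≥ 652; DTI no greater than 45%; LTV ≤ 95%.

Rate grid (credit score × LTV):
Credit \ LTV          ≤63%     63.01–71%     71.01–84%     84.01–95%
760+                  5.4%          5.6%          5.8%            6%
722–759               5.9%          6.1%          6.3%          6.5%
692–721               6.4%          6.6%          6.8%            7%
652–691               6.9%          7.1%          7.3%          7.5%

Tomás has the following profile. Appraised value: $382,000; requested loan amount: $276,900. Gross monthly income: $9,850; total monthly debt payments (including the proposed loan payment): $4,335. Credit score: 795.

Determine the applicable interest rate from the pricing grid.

Credit score 795 ≥ 652; DTI: 4,335 ÷ 9,850 = 44%, within the 45% cap
LTV = 276,900/382,000 = 72.5% ≤ 95%
Score 795 is in the 760+ band; LTV 72.5% is in the 71.01–84% band → 5.8%.

5.8%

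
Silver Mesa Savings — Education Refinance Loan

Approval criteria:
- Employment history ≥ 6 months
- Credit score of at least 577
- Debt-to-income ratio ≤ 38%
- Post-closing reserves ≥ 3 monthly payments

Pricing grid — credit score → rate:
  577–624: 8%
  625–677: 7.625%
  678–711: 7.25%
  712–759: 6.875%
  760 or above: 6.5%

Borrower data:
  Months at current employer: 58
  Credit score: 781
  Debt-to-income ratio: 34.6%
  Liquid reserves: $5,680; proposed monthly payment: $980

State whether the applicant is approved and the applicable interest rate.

Credit score 781 ≥ 577 (meets minimum)
Debt-to-income 34.6% vs 38% cap — pass
Employment 58 ≥ 6 months
Liquid reserves cover 5,680/980 = 5.8 months — ≥ 3 required
All requirements met. Score 781 falls in the 760 or above tier → 6.5%.

Approved at 6.5%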